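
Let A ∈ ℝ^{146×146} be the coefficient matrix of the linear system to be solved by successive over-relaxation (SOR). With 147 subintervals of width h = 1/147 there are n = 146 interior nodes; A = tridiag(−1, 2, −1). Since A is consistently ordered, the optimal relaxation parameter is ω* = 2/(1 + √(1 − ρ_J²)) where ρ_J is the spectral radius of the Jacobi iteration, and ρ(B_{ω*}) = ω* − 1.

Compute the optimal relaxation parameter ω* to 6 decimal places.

ω* = 1.958155

½·tridiag(1,0,1) at n=146: λ_k = cos(kπ/147); max |λ| at k=1 ⇒ ρ_J = cos(π/147) ≈ 0.999772.
√(1−ρ_J²) = |sin(π/147)| = 0.0213698
[ω*] 2 ÷ (1 + 0.0213698) = 2 ÷ 1.0213698 = 1.958155.
[ρ_SOR] ω* − 1 = 0.958155.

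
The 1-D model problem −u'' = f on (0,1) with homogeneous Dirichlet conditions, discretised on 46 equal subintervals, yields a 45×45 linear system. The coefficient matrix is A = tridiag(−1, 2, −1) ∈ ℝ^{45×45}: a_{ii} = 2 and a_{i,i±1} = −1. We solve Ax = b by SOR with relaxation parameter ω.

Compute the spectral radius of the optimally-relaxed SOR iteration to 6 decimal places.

spectrum of D⁻¹(L+U) = {cos(kπ/46) : 1≤k≤45}; ρ_J = cos(π/46) = 0.997669.
√(1 − cos²(π/46)) = sin(π/46) ≈ 0.0682424.
ω* = 2 / (1 + 0.0682424) = 2 / 1.0682424 ≈ 1.872234.
[ρ_SOR] ω* − 1 = 0.872234.

ρ_SOR = 0.872234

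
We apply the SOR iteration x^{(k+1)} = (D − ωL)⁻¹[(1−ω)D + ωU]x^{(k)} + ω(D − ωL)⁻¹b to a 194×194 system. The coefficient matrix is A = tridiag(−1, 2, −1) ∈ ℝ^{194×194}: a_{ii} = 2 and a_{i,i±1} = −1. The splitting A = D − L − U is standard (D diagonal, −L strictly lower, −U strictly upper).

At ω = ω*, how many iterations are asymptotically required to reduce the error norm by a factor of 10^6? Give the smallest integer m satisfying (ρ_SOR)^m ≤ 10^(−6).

m = 429

ρ_J = max_k |cos(kπ/195)| = cos(π/195) = 0.9998702
root = sin(π/195) = 0.0161100  (since 1−cos² = sin²).
ω* = 2/(1+0.0161100) = 1.9682908
ρ_SOR = ω* − 1 ≈ 0.9682908.
Need (0.9682908)^m ≤ 10^(−6): m ≥ 6·ln10/|ln 0.9682908| = 13.8155/0.0322228 = 428.749 ⇒ m = 429.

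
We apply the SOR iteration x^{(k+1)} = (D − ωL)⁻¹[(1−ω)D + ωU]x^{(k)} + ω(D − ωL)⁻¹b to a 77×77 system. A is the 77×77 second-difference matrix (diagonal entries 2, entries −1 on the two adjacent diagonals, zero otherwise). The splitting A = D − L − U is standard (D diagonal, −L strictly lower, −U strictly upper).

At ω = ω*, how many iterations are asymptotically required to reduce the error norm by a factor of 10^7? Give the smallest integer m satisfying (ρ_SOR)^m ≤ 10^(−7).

m = 201

n=77: λ(B_J) = 1 − λ(A)/2 = cos(kπ/78); k=1 gives ρ_J = 0.9991890.
√(1 − cos²(π/78)) = sin(π/78) ≈ 0.0402659.
ω* = 2 / (1 + 0.0402659) = 2 / 1.0402659 ≈ 1.9225854.
ρ_SOR = ω* − 1 ≈ 0.9225854.
ρ_SOR^m ≤ 10^(−7) ⇔ m ≥ 7·ln10/(−ln 0.9225854) = 16.1181/0.0805753 = 200.038; m = ⌈200.038⌉ = 201.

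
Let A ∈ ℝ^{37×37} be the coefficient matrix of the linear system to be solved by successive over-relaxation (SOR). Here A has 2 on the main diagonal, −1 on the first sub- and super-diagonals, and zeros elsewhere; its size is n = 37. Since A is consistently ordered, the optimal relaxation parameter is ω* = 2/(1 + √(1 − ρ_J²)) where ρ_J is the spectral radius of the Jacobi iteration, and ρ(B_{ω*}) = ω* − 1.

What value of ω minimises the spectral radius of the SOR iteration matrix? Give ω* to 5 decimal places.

B_J for the 37×37 system has eigenvalues cos(kπ/38); ρ_J = cos(π/38) = 0.99658.
√(1 − cos²(π/38)) = sin(π/38) ≈ 0.082579.
ω* = 2/(1+0.082579) = 1.84744
ρ(B_{ω*}) = ω*−1 = 0.84744

ω* = 1.84744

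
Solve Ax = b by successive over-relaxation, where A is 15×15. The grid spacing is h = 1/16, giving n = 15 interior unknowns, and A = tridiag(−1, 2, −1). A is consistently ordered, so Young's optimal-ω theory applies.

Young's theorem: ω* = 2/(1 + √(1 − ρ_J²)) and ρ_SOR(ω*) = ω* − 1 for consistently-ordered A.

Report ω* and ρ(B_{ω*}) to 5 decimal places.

ω* = 1.67351, ρ_SOR = 0.67351

ρ_J = max_k |cos(kπ/16)| = cos(π/16) = 0.98079
root = sin(π/16) = 0.195090  (since 1−cos² = sin²).
[ω*] 2 ÷ (1 + 0.195090) = 2 ÷ 1.195090 = 1.67351.
and ρ(B_{ω*}) = 1.67351 − 1 = 0.67351.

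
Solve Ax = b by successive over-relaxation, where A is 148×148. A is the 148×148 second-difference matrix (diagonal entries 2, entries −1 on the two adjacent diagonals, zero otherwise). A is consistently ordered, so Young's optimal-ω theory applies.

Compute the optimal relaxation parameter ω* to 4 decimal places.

B_J for the 148×148 system has eigenvalues cos(kπ/149); ρ_J = cos(π/149) = 0.9998.
√(1−ρ_J²) simplifies to sin(π/149) = 0.02108.
ω* = 2/(1+0.02108) = 1.9587
ρ_SOR = ω* − 1 = 1.9587 − 1 = 0.9587.

ω* = 1.9587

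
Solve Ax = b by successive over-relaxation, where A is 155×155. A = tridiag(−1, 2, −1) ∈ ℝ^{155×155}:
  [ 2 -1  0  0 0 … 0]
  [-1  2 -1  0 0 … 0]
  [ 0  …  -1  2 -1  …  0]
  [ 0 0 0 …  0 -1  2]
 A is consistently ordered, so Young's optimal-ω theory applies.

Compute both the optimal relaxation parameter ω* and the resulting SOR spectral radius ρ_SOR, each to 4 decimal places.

ω* = 1.9605, ρ_SOR = 0.9605

[ρ_J] n=155: ρ(B_J) = cos(π/(n+1)) = cos(π/156) = 0.9998.
√(1 − cos²(π/156)) = sin(π/156) ≈ 0.02014.
ω* = 2/(1+0.02014) = 1.9605
[ρ_SOR] ω* − 1 = 0.9605.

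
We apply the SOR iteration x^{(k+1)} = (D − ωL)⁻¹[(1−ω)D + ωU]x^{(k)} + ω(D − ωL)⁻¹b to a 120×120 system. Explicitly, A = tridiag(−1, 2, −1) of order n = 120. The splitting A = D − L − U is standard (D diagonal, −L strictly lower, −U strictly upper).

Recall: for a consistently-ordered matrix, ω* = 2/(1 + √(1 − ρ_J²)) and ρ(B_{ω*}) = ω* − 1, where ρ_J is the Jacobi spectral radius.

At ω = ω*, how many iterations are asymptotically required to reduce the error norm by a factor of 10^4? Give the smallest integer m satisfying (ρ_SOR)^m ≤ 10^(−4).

m = 178

ρ_J = max_k |cos(kπ/121)| = cos(π/121) = 0.9996630
√(1−ρ_J²) = |sin(π/121)| = 0.0259607
So ω* = 2/1.0259607 = 1.9493924 (Young).
At ω = 1.9493924 every |λ(B_ω)| = ω−1, so ρ_SOR = 0.9493924.
Need (0.9493924)^m ≤ 10^(−4): m ≥ 4·ln10/|ln 0.9493924| = 9.21034/0.0519331 = 177.350 ⇒ m = 178.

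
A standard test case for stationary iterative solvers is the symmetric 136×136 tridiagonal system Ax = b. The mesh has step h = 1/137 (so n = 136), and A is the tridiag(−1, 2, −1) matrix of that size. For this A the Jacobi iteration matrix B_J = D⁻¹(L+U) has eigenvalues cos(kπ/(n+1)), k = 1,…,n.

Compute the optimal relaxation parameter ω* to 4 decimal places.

ω* = 1.9552

spectrum of D⁻¹(L+U) = {cos(kπ/137) : 1≤k≤136}; ρ_J = cos(π/137) = 0.9997.
√(1 − cos²(π/137)) = sin(π/137) ≈ 0.02293.
Young: ω* = 2/(1+√(1−ρ_J²)) = 2/(1+0.02293) = 2/1.02293 = 1.9552.
ρ(B_{ω*}) = ω*−1 = 0.9552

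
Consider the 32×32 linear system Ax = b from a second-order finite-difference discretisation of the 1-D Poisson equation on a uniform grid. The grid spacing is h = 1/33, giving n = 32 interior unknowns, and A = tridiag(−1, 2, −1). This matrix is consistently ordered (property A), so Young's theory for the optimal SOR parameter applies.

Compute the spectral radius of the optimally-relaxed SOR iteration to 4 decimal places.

ρ_J = max_k |cos(kπ/33)| = cos(π/33) = 0.9955
1 − cos²(π/33) = sin²(π/33) ⇒ √(1−ρ_J²) = sin(π/33) = 0.09506.
ω* = 2 / (1 + 0.09506) = 2 / 1.09506 ≈ 1.8264.
At ω = 1.8264 every |λ(B_ω)| = ω−1, so ρ_SOR = 0.8264.

ρ_SOR = 0.8264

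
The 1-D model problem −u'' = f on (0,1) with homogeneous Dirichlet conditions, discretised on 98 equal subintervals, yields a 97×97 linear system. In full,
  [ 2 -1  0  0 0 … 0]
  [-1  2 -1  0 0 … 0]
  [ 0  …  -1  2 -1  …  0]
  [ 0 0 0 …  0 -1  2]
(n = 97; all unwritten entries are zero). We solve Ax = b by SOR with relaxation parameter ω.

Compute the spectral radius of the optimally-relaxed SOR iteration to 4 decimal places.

With n=97, ρ(Jacobi) = cos(π/98) = 0.9995.
root = sin(π/98) = 0.03205  (since 1−cos² = sin²).
ω* = 2 / (1 + 0.03205) = 2 / 1.03205 ≈ 1.9379.
ρ_SOR = ω* − 1 ≈ 0.9379.

ρ_SOR = 0.9379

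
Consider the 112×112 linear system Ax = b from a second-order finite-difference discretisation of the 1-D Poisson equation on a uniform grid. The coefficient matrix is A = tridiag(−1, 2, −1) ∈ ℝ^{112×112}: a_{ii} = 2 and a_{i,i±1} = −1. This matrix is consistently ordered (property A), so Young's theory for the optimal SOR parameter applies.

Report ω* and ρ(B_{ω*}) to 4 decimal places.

ω* = 1.9459, ρ_SOR = 0.9459

n=112: λ(B_J) = 1 − λ(A)/2 = cos(kπ/113); k=1 gives ρ_J = 0.9996.
1 − cos²(π/113) = sin²(π/113) ⇒ √(1−ρ_J²) = sin(π/113) = 0.02780.
ω* = 2/(1 + 0.02780) = 2/1.02780 = 1.9459.
ρ_SOR = ω* − 1 ≈ 0.9459.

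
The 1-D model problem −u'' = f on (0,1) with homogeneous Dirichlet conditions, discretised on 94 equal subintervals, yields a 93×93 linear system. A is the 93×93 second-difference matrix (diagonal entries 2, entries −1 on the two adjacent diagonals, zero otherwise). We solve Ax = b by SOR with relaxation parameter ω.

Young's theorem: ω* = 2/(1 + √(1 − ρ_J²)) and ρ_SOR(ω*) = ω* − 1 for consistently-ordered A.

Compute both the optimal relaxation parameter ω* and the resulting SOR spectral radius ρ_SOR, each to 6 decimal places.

½·tridiag(1,0,1) at n=93: λ_k = cos(kπ/94); max |λ| at k=1 ⇒ ρ_J = cos(π/94) ≈ 0.999442.
root = sin(π/94) = 0.0334150  (since 1−cos² = sin²).
ω* = 2 / (1 + 0.0334150) = 2 / 1.0334150 ≈ 1.935331.
ρ_SOR = ω* − 1 ≈ 0.935331.

ω* = 1.935331, ρ_SOR = 0.935331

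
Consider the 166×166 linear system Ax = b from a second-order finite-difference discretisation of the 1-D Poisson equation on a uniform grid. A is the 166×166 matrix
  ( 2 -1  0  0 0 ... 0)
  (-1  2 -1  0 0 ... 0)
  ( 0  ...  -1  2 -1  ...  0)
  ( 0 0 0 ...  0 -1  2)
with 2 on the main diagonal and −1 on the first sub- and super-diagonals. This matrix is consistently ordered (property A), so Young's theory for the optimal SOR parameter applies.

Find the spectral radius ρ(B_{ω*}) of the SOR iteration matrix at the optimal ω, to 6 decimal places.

ρ_SOR = 0.963073

spectrum of D⁻¹(L+U) = {cos(kπ/167) : 1≤k≤166}; ρ_J = cos(π/167) = 0.999823.
√(1−ρ_J²) simplifies to sin(π/167) = 0.0188108.
[ω*] 2 ÷ (1 + 0.0188108) = 2 ÷ 1.0188108 = 1.963073.
ρ(B_{ω*}) = ω*−1 = 0.963073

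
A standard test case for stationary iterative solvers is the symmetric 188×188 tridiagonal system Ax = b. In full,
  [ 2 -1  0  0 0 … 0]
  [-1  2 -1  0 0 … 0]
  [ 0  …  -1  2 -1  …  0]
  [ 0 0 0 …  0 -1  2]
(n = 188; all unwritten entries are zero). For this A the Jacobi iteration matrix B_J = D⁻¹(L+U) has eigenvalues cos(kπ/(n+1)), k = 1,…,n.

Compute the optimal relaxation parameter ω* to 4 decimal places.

With n=188, ρ(Jacobi) = cos(π/189) = 0.9999.
√(1−ρ_J²) = |sin(π/189)| = 0.01662
ω* = 2/(1+0.01662) = 1.9673
ρ(B_{ω*}) = ω*−1 = 0.9673

ω* = 1.9673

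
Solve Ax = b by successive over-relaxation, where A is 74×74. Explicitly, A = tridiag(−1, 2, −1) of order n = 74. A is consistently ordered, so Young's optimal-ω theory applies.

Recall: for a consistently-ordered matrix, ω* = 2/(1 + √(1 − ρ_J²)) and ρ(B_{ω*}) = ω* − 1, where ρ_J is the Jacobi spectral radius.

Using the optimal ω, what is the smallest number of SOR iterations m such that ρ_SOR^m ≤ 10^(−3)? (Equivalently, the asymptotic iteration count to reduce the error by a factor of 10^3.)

m = 83

n=74: λ(B_J) = 1 − λ(A)/2 = cos(kπ/75); k=1 gives ρ_J = 0.9991228.
√(1−ρ_J²) = |sin(π/75)| = 0.0418757
So ω* = 2/1.0418757 = 1.9196148 (Young).
At ω = 1.9196148 every |λ(B_ω)| = ω−1, so ρ_SOR = 0.9196148.
(0.9196148)^m ≤ 10^{−3}  ⇒  m·ln(0.9196148) ≤ −3·ln10  ⇒  m ≥ 82.431  ⇒  m = 83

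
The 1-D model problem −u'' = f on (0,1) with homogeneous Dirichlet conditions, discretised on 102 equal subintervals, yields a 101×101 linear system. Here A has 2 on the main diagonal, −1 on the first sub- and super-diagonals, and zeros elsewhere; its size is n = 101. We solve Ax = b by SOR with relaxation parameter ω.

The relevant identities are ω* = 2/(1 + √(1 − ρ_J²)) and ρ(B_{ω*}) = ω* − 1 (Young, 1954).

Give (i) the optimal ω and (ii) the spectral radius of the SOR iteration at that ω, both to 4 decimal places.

[ρ_J] n=101: ρ(B_J) = cos(π/(n+1)) = cos(π/102) = 0.9995.
√(1 − cos²(π/102)) = sin(π/102) ≈ 0.03080.
Then 2/(1+√(1−ρ_J²)) = 2/(1+0.03080); ω* = 2/1.03080 = 1.9402.
[ρ_SOR] ω* − 1 = 0.9402.

ω* = 1.9402, ρ_SOR = 0.9402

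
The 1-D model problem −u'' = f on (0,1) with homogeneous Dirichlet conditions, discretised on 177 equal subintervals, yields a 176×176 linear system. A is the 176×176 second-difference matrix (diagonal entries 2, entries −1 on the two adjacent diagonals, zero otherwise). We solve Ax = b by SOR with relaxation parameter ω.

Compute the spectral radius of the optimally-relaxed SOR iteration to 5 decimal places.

ρ_SOR = 0.96512

spectrum of D⁻¹(L+U) = {cos(kπ/177) : 1≤k≤176}; ρ_J = cos(π/177) = 0.99984.
1 − cos²(π/177) = sin²(π/177) ⇒ √(1−ρ_J²) = sin(π/177) = 0.017748.
[ω*] 2 ÷ (1 + 0.017748) = 2 ÷ 1.017748 = 1.96512.
ρ_SOR = ω* − 1 = 1.96512 − 1 = 0.96512.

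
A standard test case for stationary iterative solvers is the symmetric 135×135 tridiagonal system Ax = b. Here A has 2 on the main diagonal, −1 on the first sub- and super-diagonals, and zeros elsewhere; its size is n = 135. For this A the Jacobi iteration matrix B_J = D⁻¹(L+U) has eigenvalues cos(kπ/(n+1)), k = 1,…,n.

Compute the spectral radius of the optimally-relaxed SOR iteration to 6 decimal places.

B_J for the 135×135 system has eigenvalues cos(kπ/136); ρ_J = cos(π/136) = 0.999733.
1 − cos²(π/136) = sin²(π/136) ⇒ √(1−ρ_J²) = sin(π/136) = 0.0230979.
[ω*] 2 ÷ (1 + 0.0230979) = 2 ÷ 1.0230979 = 1.954847.
and ρ(B_{ω*}) = 1.954847 − 1 = 0.954847.

ρ_SOR = 0.954847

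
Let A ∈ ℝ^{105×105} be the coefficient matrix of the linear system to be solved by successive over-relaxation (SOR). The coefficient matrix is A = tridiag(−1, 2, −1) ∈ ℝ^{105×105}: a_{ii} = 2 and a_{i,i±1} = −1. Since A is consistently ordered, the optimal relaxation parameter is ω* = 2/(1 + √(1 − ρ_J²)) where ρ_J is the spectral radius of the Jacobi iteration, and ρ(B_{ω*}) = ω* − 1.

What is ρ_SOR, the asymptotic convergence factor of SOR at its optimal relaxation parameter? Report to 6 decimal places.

ρ_SOR = 0.942439

n=105: λ(B_J) = 1 − λ(A)/2 = cos(kπ/106); k=1 gives ρ_J = 0.999561.
√(1−ρ_J²) simplifies to sin(π/106) = 0.0296333.
[ω*] 2 ÷ (1 + 0.0296333) = 2 ÷ 1.0296333 = 1.942439.
[ρ_SOR] ω* − 1 = 0.942439.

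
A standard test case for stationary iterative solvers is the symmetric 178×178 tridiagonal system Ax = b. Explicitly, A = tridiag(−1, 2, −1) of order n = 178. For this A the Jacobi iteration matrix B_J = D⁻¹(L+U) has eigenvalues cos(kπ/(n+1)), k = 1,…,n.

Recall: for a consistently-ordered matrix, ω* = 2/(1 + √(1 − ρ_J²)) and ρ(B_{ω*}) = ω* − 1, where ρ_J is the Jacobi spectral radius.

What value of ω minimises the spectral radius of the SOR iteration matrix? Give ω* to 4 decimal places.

ω* = 1.9655

[ρ_J] n=178: ρ(B_J) = cos(π/(n+1)) = cos(π/179) = 0.9998.
√(1−ρ_J²) = |sin(π/179)| = 0.01755
So ω* = 2/1.01755 = 1.9655 (Young).
ρ_SOR = ω* − 1 = 1.9655 − 1 = 0.9655.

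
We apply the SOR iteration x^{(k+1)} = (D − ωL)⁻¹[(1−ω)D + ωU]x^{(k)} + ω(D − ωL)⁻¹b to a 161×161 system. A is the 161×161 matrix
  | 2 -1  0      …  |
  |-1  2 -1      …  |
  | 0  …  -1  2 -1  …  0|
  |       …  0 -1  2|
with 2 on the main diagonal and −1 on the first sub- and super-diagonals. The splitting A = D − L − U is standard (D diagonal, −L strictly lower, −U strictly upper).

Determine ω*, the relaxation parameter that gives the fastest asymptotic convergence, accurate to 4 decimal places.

ω* = 1.9620

spectrum of D⁻¹(L+U) = {cos(kπ/162) : 1≤k≤161}; ρ_J = cos(π/162) = 0.9998.
root = sin(π/162) = 0.01939  (since 1−cos² = sin²).
ω* = 2/(1 + 0.01939) = 2/1.01939 = 1.9620.
and ρ(B_{ω*}) = 1.9620 − 1 = 0.9620.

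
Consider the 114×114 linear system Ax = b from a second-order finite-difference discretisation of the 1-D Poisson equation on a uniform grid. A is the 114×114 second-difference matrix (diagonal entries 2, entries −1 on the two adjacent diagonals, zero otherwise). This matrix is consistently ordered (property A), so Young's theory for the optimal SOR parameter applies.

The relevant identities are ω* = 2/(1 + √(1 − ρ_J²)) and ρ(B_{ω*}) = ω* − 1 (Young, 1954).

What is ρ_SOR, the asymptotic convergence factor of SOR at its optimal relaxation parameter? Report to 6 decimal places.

With n=114, ρ(Jacobi) = cos(π/115) = 0.999627.
1 − cos²(π/115) = sin²(π/115) ⇒ √(1−ρ_J²) = sin(π/115) = 0.0273148.
ω* = 2/(1+0.0273148) = 1.946823
[ρ_SOR] ω* − 1 = 0.946823.

ρ_SOR = 0.946823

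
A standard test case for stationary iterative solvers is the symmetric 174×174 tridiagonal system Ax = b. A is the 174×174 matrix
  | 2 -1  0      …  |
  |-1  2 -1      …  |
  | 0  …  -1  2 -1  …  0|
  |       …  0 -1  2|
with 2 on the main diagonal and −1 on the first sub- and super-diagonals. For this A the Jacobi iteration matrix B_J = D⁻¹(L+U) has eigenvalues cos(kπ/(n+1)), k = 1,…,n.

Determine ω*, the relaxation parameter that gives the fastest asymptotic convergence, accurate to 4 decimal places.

ω* = 1.9647

With n=174, ρ(Jacobi) = cos(π/175) = 0.9998.
root = sin(π/175) = 0.01795  (since 1−cos² = sin²).
ω* = 2 / (1 + 0.01795) = 2 / 1.01795 ≈ 1.9647.
ρ(B_{ω*}) = ω*−1 = 0.9647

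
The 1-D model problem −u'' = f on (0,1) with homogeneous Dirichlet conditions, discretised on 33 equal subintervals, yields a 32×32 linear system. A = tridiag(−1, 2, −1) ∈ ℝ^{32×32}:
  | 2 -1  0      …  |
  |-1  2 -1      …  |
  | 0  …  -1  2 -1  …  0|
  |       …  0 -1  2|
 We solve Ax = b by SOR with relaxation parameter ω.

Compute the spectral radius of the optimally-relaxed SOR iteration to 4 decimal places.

ρ_SOR = 0.8264

With n=32, ρ(Jacobi) = cos(π/33) = 0.9955.
√(1 − cos²(π/33)) = sin(π/33) ≈ 0.09506.
ω* = 2/(1+0.09506) = 1.8264
ρ_SOR = ω* − 1 ≈ 0.8264.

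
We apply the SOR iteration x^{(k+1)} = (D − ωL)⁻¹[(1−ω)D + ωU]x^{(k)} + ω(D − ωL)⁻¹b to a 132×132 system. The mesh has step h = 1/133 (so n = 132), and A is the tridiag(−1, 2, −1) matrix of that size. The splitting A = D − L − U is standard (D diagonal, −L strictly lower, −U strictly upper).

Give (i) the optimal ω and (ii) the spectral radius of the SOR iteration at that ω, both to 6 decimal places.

ω* = 1.953852, ρ_SOR = 0.953852

½·tridiag(1,0,1) at n=132: λ_k = cos(kπ/133); max |λ| at k=1 ⇒ ρ_J = cos(π/133) ≈ 0.999721.
√(1 − cos²(π/133)) = sin(π/133) ≈ 0.0236188.
ω* = 2 / (1 + 0.0236188) = 2 / 1.0236188 ≈ 1.953852.
Hence ρ(B_{ω*}) = 1.953852 − 1 = 0.953852.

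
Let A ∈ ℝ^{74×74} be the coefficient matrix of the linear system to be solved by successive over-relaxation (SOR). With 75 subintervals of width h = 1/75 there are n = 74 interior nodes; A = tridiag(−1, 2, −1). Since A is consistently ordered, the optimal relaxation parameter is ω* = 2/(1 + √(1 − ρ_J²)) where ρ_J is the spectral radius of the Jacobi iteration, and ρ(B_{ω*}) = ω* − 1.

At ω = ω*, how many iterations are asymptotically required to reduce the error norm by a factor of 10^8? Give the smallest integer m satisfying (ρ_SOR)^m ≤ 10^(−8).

m = 220

B_J for the 74×74 system has eigenvalues cos(kπ/75); ρ_J = cos(π/75) = 0.9991228.
√(1−ρ_J²) = |sin(π/75)| = 0.0418757
[ω*] 2 ÷ (1 + 0.0418757) = 2 ÷ 1.0418757 = 1.9196148.
ρ_SOR = ω* − 1 = 1.9196148 − 1 = 0.9196148.
(0.9196148)^m ≤ 10^{−8}  ⇒  m·ln(0.9196148) ≤ −8·ln10  ⇒  m ≥ 219.816  ⇒  m = 220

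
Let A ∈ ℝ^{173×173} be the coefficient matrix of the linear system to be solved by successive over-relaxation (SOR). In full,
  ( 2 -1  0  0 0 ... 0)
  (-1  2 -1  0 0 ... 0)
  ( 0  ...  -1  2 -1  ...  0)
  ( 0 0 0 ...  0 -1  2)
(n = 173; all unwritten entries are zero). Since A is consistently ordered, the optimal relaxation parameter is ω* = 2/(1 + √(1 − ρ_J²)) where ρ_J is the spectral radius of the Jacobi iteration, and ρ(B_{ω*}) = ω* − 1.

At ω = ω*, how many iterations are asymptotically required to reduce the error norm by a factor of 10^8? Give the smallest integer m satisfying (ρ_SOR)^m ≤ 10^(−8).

spectrum of D⁻¹(L+U) = {cos(kπ/174) : 1≤k≤173}; ρ_J = cos(π/174) = 0.9998370.
√(1−ρ_J²) simplifies to sin(π/174) = 0.0180541.
ω* = 2 / (1 + 0.0180541) = 2 / 1.0180541 ≈ 1.9645321.
ρ(B_{ω*}) = ω*−1 = 0.9645321
(0.9645321)^m ≤ 10^{−8}  ⇒  m·ln(0.9645321) ≤ −8·ln10  ⇒  m ≥ 510.096  ⇒  m = 511

m = 511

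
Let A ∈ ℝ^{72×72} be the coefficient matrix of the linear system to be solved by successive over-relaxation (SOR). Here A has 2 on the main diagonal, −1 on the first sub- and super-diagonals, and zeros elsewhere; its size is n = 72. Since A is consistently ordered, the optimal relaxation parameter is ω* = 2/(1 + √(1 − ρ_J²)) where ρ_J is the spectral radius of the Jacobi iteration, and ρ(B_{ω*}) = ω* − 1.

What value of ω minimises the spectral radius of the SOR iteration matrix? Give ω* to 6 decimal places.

ω* = 1.917505

ρ_J = max_k |cos(kπ/73)| = cos(π/73) = 0.999074
root = sin(π/73) = 0.0430222  (since 1−cos² = sin²).
Young: ω* = 2/(1+√(1−ρ_J²)) = 2/(1+0.0430222) = 2/1.0430222 = 1.917505.
and ρ(B_{ω*}) = 1.917505 − 1 = 0.917505.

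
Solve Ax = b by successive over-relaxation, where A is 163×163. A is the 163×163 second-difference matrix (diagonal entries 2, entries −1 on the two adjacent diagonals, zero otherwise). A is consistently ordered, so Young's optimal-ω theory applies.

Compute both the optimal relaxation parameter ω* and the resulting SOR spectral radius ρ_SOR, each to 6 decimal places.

½·tridiag(1,0,1) at n=163: λ_k = cos(kπ/164); max |λ| at k=1 ⇒ ρ_J = cos(π/164) ≈ 0.999817.
√(1−ρ_J²) = |sin(π/164)| = 0.0191549
Then 2/(1+√(1−ρ_J²)) = 2/(1+0.0191549); ω* = 2/1.0191549 = 1.962410.
ρ_SOR = ω* − 1 ≈ 0.962410.

ω* = 1.962410, ρ_SOR = 0.962410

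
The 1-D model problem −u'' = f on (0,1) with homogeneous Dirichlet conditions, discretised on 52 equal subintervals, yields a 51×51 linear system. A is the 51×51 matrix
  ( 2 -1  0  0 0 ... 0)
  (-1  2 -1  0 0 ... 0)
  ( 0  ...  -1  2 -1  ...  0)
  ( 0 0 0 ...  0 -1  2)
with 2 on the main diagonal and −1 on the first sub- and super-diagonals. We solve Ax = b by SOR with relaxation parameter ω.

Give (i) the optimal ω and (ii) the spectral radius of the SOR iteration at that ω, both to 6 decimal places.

ω* = 1.886119, ρ_SOR = 0.886119

ρ_J = max_k |cos(kπ/52)| = cos(π/52) = 0.998176
√(1−ρ_J²) simplifies to sin(π/52) = 0.0603785.
[ω*] 2 ÷ (1 + 0.0603785) = 2 ÷ 1.0603785 = 1.886119.
ρ_SOR = ω* − 1 ≈ 0.886119.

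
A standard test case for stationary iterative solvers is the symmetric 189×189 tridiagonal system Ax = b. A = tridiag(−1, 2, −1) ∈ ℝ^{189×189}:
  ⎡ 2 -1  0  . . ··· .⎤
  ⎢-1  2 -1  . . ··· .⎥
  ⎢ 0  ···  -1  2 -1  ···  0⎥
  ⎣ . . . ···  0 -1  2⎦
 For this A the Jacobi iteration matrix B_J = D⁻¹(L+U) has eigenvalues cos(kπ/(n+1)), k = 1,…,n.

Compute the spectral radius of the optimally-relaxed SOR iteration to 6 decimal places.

ρ_SOR = 0.967470

[ρ_J] n=189: ρ(B_J) = cos(π/(n+1)) = cos(π/190) = 0.999863.
√(1−ρ_J²) simplifies to sin(π/190) = 0.0165339.
ω* = 2/(1+0.0165339) = 1.967470
ρ_SOR = ω* − 1 = 1.967470 − 1 = 0.967470.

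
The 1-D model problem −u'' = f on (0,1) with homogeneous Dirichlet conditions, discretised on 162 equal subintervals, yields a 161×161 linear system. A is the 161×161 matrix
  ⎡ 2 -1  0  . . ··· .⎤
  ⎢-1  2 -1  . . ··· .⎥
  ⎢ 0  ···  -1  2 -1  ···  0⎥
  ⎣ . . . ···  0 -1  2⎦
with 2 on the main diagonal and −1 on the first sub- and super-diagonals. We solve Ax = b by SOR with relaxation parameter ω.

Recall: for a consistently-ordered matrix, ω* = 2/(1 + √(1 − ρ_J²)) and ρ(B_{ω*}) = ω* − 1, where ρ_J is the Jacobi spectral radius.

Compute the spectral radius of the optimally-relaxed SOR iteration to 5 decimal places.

ρ_SOR = 0.96196

ρ_J = max_k |cos(kπ/162)| = cos(π/162) = 0.99981
root = sin(π/162) = 0.019391  (since 1−cos² = sin²).
So ω* = 2/1.019391 = 1.96196 (Young).
and ρ(B_{ω*}) = 1.96196 − 1 = 0.96196.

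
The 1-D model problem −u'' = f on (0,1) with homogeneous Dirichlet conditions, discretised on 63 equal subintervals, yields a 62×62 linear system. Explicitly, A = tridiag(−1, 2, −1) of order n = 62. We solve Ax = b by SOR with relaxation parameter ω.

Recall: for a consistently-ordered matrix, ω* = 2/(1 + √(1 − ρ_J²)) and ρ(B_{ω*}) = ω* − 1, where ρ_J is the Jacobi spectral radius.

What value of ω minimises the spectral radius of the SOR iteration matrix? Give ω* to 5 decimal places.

ω* = 1.90504

ρ_J = max_k |cos(kπ/63)| = cos(π/63) = 0.99876
√(1−ρ_J²) simplifies to sin(π/63) = 0.049846.
ω* = 2/(1+0.049846) = 1.90504
ρ_SOR = ω* − 1 ≈ 0.90504.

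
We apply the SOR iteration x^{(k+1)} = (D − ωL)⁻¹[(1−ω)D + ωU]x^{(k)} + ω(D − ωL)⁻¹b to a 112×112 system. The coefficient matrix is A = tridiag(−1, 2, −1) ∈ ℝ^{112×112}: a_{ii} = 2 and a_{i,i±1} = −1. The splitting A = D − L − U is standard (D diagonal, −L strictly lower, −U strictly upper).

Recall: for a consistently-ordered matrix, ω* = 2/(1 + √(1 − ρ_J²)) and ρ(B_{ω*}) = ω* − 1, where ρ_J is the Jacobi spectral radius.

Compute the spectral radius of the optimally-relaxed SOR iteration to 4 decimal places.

ρ_SOR = 0.9459

[ρ_J] n=112: ρ(B_J) = cos(π/(n+1)) = cos(π/113) = 0.9996.
√(1 − cos²(π/113)) = sin(π/113) ≈ 0.02780.
Then 2/(1+√(1−ρ_J²)) = 2/(1+0.02780); ω* = 2/1.02780 = 1.9459.
[ρ_SOR] ω* − 1 = 0.9459.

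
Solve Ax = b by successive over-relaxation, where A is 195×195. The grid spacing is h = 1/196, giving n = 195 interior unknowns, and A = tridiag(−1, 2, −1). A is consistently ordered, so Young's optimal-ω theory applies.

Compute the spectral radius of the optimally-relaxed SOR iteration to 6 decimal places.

ρ_SOR = 0.968450

n=195: λ(B_J) = 1 − λ(A)/2 = cos(kπ/196); k=1 gives ρ_J = 0.999872.
1 − cos²(π/196) = sin²(π/196) ⇒ √(1−ρ_J²) = sin(π/196) = 0.0160278.
ω* = 2/(1+0.0160278) = 1.968450
Hence ρ(B_{ω*}) = 1.968450 − 1 = 0.968450.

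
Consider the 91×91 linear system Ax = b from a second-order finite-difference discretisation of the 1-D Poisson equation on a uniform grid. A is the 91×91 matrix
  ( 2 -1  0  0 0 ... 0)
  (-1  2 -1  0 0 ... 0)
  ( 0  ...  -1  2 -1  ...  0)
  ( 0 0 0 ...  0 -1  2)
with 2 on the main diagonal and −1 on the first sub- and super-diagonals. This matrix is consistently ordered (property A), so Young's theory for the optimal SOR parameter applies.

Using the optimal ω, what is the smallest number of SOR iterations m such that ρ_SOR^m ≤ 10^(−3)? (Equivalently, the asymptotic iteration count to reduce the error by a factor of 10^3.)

n=91: λ(B_J) = 1 − λ(A)/2 = cos(kπ/92); k=1 gives ρ_J = 0.9994170.
√(1−ρ_J²) = |sin(π/92)| = 0.0341411
[ω*] 2 ÷ (1 + 0.0341411) = 2 ÷ 1.0341411 = 1.9339721.
ρ_SOR = ω* − 1 = 1.9339721 − 1 = 0.9339721.
ρ_SOR^m ≤ 10^(−3) ⇔ m ≥ 3·ln10/(−ln 0.9339721) = 6.90776/0.0683087 = 101.126; m = ⌈101.126⌉ = 102.

m = 102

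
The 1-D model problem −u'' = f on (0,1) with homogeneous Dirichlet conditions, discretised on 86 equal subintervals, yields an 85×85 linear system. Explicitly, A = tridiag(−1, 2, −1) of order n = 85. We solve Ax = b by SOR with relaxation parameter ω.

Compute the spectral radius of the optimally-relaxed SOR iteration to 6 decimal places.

ρ_SOR = 0.929530

spectrum of D⁻¹(L+U) = {cos(kπ/86) : 1≤k≤85}; ρ_J = cos(π/86) = 0.999333.
root = sin(π/86) = 0.0365220  (since 1−cos² = sin²).
Young: ω* = 2/(1+√(1−ρ_J²)) = 2/(1+0.0365220) = 2/1.0365220 = 1.929530.
ρ_SOR = ω* − 1 = 1.929530 − 1 = 0.929530.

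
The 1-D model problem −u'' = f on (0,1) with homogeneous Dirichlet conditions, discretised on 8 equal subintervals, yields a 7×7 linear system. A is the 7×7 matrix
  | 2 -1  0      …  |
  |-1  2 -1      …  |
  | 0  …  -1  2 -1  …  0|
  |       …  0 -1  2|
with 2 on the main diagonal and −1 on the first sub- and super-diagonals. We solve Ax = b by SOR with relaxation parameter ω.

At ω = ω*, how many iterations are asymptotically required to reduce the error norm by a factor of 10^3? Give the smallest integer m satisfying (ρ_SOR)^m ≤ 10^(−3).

m = 9

spectrum of D⁻¹(L+U) = {cos(kπ/8) : 1≤k≤7}; ρ_J = cos(π/8) = 0.9238795.
root = sin(π/8) = 0.3826834  (since 1−cos² = sin²).
ω* = 2/(1+0.3826834) = 1.4464627
[ρ_SOR] ω* − 1 = 0.4464627.
ρ_SOR^m ≤ 10^(−3) ⇔ m ≥ 3·ln10/(−ln 0.4464627) = 6.90776/0.806399 = 8.566; m = ⌈8.566⌉ = 9.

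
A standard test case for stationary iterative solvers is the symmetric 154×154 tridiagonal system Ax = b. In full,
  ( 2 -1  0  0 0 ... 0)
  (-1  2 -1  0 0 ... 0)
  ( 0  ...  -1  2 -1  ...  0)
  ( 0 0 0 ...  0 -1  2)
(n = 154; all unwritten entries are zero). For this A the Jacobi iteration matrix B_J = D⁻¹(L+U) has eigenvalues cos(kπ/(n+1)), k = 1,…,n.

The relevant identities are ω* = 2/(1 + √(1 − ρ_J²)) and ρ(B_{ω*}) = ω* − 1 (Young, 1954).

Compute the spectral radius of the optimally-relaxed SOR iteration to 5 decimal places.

spectrum of D⁻¹(L+U) = {cos(kπ/155) : 1≤k≤154}; ρ_J = cos(π/155) = 0.99979.
√(1−ρ_J²) = |sin(π/155)| = 0.020267
Young: ω* = 2/(1+√(1−ρ_J²)) = 2/(1+0.020267) = 2/1.020267 = 1.96027.
and ρ(B_{ω*}) = 1.96027 − 1 = 0.96027.

ρ_SOR = 0.96027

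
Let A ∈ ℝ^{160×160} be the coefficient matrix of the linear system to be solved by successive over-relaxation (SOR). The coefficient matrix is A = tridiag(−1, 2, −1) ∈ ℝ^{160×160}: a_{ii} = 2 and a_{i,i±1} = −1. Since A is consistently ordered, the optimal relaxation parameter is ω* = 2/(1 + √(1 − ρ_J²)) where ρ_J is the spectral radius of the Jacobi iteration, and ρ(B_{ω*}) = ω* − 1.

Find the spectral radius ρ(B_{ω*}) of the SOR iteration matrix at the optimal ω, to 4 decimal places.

ρ_J = max_k |cos(kπ/161)| = cos(π/161) = 0.9998
√(1 − cos²(π/161)) = sin(π/161) ≈ 0.01951.
ω* = 2 / (1 + 0.01951) = 2 / 1.01951 ≈ 1.9617.
At ω = 1.9617 every |λ(B_ω)| = ω−1, so ρ_SOR = 0.9617.

ρ_SOR = 0.9617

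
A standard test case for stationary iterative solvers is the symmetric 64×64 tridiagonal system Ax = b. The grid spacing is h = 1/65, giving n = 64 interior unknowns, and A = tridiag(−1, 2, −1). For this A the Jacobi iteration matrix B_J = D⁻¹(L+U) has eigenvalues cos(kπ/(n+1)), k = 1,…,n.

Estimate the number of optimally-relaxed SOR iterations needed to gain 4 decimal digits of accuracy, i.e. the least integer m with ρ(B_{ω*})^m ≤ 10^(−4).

n=64: λ(B_J) = 1 − λ(A)/2 = cos(kπ/65); k=1 gives ρ_J = 0.9988322.
√(1 − cos²(π/65)) = sin(π/65) ≈ 0.0483134.
Then 2/(1+√(1−ρ_J²)) = 2/(1+0.0483134); ω* = 2/1.0483134 = 1.9078264.
ρ_SOR = ω* − 1 = 1.9078264 − 1 = 0.9078264.
m ≥ 4·ln10 / (−ln 0.9078264) = 95.244; smallest integer m = 96.

m = 96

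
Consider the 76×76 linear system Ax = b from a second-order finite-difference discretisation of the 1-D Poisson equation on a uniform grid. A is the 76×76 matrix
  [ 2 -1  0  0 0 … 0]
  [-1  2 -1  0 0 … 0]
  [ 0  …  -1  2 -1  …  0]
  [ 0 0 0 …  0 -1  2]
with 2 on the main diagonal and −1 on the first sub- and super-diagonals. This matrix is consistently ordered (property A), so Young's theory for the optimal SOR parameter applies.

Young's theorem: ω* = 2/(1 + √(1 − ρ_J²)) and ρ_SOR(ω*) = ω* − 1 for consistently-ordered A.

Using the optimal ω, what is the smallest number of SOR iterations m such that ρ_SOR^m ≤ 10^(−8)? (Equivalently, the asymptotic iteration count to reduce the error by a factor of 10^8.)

½·tridiag(1,0,1) at n=76: λ_k = cos(kπ/77); max |λ| at k=1 ⇒ ρ_J = cos(π/77) ≈ 0.9991678.
root = sin(π/77) = 0.0407886  (since 1−cos² = sin²).
[ω*] 2 ÷ (1 + 0.0407886) = 2 ÷ 1.0407886 = 1.9216198.
At ω = 1.9216198 every |λ(B_ω)| = ω−1, so ρ_SOR = 0.9216198.
For 8 digits: m = 8·ln10 / (−ln 0.9216198) = 18.4207/0.0816225 = 225.682; round up → m = 226.

m = 226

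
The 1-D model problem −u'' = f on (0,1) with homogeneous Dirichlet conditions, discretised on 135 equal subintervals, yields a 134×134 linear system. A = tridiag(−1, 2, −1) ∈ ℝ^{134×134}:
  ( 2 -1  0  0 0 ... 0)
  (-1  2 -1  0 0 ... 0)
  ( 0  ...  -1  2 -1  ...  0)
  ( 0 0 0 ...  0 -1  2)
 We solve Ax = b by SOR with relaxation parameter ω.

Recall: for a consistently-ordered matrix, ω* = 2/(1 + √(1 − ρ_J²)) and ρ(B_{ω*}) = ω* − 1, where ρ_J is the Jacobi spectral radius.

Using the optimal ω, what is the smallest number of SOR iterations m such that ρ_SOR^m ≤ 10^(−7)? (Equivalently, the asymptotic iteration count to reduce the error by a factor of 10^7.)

m = 347

ρ_J = max_k |cos(kπ/135)| = cos(π/135) = 0.9997292
√(1−ρ_J²) simplifies to sin(π/135) = 0.0232690.
ω* = 2 / (1 + 0.0232690) = 2 / 1.0232690 ≈ 1.9545203.
and ρ(B_{ω*}) = 1.9545203 − 1 = 0.9545203.
m ≥ 7·ln10 / (−ln 0.9545203) = 346.280; smallest integer m = 347.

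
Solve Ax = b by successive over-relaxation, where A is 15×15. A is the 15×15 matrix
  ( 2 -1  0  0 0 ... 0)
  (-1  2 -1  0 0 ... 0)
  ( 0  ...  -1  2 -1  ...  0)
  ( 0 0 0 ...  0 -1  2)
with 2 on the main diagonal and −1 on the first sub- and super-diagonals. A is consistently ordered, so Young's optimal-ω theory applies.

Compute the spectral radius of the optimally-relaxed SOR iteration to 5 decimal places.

With n=15, ρ(Jacobi) = cos(π/16) = 0.98079.
√(1−ρ_J²) simplifies to sin(π/16) = 0.195090.
ω* = 2 / (1 + 0.195090) = 2 / 1.195090 ≈ 1.67351.
Hence ρ(B_{ω*}) = 1.67351 − 1 = 0.67351.

ρ_SOR = 0.67351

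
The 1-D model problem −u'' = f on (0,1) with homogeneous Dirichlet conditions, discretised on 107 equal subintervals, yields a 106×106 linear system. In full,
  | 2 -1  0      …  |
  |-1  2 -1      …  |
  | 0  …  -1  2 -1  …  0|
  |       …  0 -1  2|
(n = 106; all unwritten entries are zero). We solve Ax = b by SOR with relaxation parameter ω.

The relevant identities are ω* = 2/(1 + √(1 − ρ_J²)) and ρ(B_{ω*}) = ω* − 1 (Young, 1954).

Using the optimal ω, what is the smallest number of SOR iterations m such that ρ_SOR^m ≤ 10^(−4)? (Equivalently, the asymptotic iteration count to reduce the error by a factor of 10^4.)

[ρ_J] n=106: ρ(B_J) = cos(π/(n+1)) = cos(π/107) = 0.9995690.
√(1−ρ_J²) = |sin(π/107)| = 0.0293565
ω* = 2/(1 + 0.0293565) = 2/1.0293565 = 1.9429615.
Hence ρ(B_{ω*}) = 1.9429615 − 1 = 0.9429615.
For 4 digits: m = 4·ln10 / (−ln 0.9429615) = 9.21034/0.0587298 = 156.826; round up → m = 157.

m = 157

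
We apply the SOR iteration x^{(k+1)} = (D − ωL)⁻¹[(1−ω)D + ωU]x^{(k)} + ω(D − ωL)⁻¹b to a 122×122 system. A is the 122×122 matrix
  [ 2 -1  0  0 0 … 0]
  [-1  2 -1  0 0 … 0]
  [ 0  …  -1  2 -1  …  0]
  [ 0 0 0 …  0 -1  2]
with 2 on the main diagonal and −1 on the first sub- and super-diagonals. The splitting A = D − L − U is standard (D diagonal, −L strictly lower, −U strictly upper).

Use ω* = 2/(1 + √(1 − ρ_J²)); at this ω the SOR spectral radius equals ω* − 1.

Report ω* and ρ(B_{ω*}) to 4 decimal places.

With n=122, ρ(Jacobi) = cos(π/123) = 0.9997.
√(1 − cos²(π/123)) = sin(π/123) ≈ 0.02554.
Then 2/(1+√(1−ρ_J²)) = 2/(1+0.02554); ω* = 2/1.02554 = 1.9502.
At ω = 1.9502 every |λ(B_ω)| = ω−1, so ρ_SOR = 0.9502.

ω* = 1.9502, ρ_SOR = 0.9502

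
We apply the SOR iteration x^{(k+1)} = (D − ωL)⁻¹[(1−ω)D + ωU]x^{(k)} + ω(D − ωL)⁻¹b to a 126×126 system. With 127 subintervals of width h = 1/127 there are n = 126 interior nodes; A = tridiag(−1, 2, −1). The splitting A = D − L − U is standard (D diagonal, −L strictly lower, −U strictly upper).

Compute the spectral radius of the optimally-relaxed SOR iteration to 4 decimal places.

spectrum of D⁻¹(L+U) = {cos(kπ/127) : 1≤k≤126}; ρ_J = cos(π/127) = 0.9997.
1 − cos²(π/127) = sin²(π/127) ⇒ √(1−ρ_J²) = sin(π/127) = 0.02473.
[ω*] 2 ÷ (1 + 0.02473) = 2 ÷ 1.02473 = 1.9517.
ρ_SOR = ω* − 1 ≈ 0.9517.

ρ_SOR = 0.9517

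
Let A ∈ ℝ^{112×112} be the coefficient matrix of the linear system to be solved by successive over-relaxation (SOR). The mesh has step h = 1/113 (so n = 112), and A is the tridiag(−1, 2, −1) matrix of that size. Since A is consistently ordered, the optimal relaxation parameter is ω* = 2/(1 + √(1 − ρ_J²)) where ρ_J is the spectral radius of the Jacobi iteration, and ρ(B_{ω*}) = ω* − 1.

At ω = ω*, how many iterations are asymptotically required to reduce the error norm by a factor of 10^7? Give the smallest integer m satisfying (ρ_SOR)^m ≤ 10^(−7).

m = 290

[ρ_J] n=112: ρ(B_J) = cos(π/(n+1)) = cos(π/113) = 0.9996136.
root = sin(π/113) = 0.0277981  (since 1−cos² = sin²).
So ω* = 2/1.0277981 = 1.9459075 (Young).
ρ_SOR = ω* − 1 = 1.9459075 − 1 = 0.9459075.
Need (0.9459075)^m ≤ 10^(−7): m ≥ 7·ln10/|ln 0.9459075| = 16.1181/0.0556105 = 289.839 ⇒ m = 290.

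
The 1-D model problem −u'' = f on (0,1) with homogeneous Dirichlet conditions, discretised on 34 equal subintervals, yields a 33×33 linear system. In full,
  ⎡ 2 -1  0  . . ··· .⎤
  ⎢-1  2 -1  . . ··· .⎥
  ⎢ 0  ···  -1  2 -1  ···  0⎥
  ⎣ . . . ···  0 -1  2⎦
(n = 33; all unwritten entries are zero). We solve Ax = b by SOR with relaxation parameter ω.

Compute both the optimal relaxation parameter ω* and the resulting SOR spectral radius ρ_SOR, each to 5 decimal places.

ω* = 1.83105, ρ_SOR = 0.83105

ρ_J = max_k |cos(kπ/34)| = cos(π/34) = 0.99573
√(1−ρ_J²) simplifies to sin(π/34) = 0.092268.
ω* = 2 / (1 + 0.092268) = 2 / 1.092268 ≈ 1.83105.
ρ_SOR = ω* − 1 = 1.83105 − 1 = 0.83105.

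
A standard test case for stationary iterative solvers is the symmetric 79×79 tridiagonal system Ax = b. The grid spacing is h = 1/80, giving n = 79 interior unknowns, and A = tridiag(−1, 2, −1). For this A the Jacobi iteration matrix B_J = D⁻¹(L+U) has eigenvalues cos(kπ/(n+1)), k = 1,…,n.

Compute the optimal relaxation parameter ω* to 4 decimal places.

ω* = 1.9244

B_J for the 79×79 system has eigenvalues cos(kπ/80); ρ_J = cos(π/80) = 0.9992.
√(1−ρ_J²) simplifies to sin(π/80) = 0.03926.
ω* = 2/(1+0.03926) = 1.9244
Hence ρ(B_{ω*}) = 1.9244 − 1 = 0.9244.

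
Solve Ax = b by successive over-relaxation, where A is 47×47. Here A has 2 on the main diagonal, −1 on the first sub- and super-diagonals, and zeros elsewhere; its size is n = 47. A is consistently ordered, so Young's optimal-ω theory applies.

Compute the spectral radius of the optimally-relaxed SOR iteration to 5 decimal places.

spectrum of D⁻¹(L+U) = {cos(kπ/48) : 1≤k≤47}; ρ_J = cos(π/48) = 0.99786.
√(1 − cos²(π/48)) = sin(π/48) ≈ 0.065403.
ω* = 2/(1+0.065403) = 1.87722
Hence ρ(B_{ω*}) = 1.87722 − 1 = 0.87722.

ρ_SOR = 0.87722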